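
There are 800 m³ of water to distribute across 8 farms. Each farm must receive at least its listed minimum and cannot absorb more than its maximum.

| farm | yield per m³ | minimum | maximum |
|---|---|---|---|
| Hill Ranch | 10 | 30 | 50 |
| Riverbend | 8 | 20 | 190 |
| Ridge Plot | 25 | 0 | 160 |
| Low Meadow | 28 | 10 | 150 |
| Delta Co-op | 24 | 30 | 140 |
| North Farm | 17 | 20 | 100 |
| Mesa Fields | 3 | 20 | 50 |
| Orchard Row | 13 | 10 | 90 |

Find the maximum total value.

Meeting every minimum uses 30+20+0+10+30+20+20+10 = 140 m³, leaving 660.
Highest yield per m³ first: Low Meadow 28 > Ridge Plot 25 > Delta Co-op 24 > North Farm 17 > Orchard Row 13 > Hill Ranch 10 > Riverbend 8 > Mesa Fields 3.
Low Meadow takes 140 more to reach its cap of 150 — 520 left.
Ridge Plot takes 160 more to reach its cap of 160 — 360 left.
Delta Co-op takes 110 more to reach its cap of 140 — 250 left.
North Farm: +80 to 100 (cap) — 170 left.
Orchard Row takes 80 more to reach its cap of 90 — 90 left.
Hill Ranch takes 20 more to reach its cap of 50 — 70 left.
Riverbend has room for 170 more but only 70 remain, so it gets 90.
Total = 10×50 + 8×90 + 25×160 + 28×150 + 24×140 + 17×100 + 3×20 + 13×90 = 15710.

15710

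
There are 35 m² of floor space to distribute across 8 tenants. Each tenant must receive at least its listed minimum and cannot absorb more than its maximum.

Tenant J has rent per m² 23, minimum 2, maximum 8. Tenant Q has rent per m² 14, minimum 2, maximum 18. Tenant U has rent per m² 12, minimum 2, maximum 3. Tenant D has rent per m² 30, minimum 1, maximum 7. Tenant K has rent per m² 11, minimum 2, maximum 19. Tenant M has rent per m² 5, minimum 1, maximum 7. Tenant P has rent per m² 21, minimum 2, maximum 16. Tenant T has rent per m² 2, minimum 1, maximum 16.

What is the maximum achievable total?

727

Meeting every minimum uses 2+2+2+1+2+1+2+1 = 13 m², leaving 22.
Order the tenants by rent per m²: Tenant D 30 > Tenant J 23 > Tenant P 21 > Tenant Q 14 > Tenant U 12 > Tenant K 11 > Tenant M 5 > Tenant T 2.
Give Tenant D 6 more to hit its cap of 7 — 16 left.
Give Tenant J 6 more to hit its cap of 8 — 10 left.
Only 10 left; Tenant P takes them to reach 12.
Total = 23×8 + 14×2 + 12×2 + 30×7 + 11×2 + 5×1 + 21×12 + 2×1 = 727.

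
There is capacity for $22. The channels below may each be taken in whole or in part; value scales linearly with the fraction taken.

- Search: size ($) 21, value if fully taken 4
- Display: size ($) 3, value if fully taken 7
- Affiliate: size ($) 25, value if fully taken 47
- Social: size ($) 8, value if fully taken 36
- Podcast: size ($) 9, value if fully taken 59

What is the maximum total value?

105.76

Rank by value-to-size ratio: Podcast 59/9≈6.56, Social 36/8≈4.5, Display 7/3≈2.33, Affiliate 47/25≈1.88, Search 4/21≈0.19.
All 9 $ of Podcast fit (value 59) — 13 remain.
All 8 $ of Social fit (value 36) — 5 remain.
Take all of Display (3 $, value 7) — 2 $ left.
Fill the last 2 $ with part of Affiliate: 2/25 of it earns 3.76.
Total value = 105.76.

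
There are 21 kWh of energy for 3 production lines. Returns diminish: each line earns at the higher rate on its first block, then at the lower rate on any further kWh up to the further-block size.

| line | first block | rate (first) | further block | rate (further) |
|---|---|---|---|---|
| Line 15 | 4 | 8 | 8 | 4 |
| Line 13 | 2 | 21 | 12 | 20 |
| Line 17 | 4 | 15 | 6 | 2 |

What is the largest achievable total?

366

Order all 6 blocks by rate: Line 13/tier1 21 > Line 13/tier2 20 > Line 17/tier1 15 > Line 15/tier1 8 > Line 15/tier2 4 > Line 17/tier2 2.
Fill Line 13 tier1 block (2 at 21) → 19 left.
Line 13 tier2 at 20: fill all 12 → 7 left.
Line 17 tier1 at 15: fill all 4 → 3 left.
Line 15 tier1 at 8: only 3 left, fill 3.
Total = 21×2 + 20×12 + 15×4 + 8×3 = 366.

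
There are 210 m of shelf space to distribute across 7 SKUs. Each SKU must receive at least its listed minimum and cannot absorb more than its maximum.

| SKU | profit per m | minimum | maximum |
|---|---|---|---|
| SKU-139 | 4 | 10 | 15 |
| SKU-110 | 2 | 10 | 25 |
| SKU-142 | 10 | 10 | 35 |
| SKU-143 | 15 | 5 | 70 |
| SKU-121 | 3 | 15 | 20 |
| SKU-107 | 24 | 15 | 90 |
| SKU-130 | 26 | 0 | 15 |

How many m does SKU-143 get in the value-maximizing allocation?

60

Meeting every minimum uses 10+10+10+5+15+15+0 = 65 m, leaving 145.
Highest profit per m first: SKU-130 26 > SKU-107 24 > SKU-143 15 > SKU-142 10 > SKU-139 4 > SKU-121 3 > SKU-110 2.
Give SKU-130 15 more to hit its cap of 15 — 130 left.
SKU-107: +75 to 90 (cap) — 55 left.
SKU-143 has room for 65 more but only 55 remain, so it gets 60.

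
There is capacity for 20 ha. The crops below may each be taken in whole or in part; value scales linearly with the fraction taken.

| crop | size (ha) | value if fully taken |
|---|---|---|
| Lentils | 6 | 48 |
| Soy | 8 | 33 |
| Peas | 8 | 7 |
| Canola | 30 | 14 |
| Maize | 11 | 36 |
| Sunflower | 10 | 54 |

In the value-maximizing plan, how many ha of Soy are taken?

Rank by value-to-size ratio: Lentils 48/6≈8, Sunflower 54/10≈5.4, Soy 33/8≈4.12, Maize 36/11≈3.27, Peas 7/8≈0.875, Canola 14/30≈0.467.
Lentils: take in full, 6 ha for value 48 → 14 left.
Sunflower: take in full, 10 ha for value 54 → 4 left.
4 ha left: a 4/8 share of Soy gives 33×4/8 = 16.5.

4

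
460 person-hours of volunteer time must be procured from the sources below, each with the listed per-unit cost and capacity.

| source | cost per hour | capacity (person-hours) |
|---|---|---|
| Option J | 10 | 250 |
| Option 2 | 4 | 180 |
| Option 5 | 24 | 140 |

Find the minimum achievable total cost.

3940

Fill from the cheapest source first.
Option 2 at 4: take all 180 person-hours → 280 still needed.
Option J at 10: take all 250 person-hours → 30 still needed.
Option 5 at 24: take 30 of its 140 → requirement met.
Cost = 180×4 + 250×10 + 30×24 = 3940.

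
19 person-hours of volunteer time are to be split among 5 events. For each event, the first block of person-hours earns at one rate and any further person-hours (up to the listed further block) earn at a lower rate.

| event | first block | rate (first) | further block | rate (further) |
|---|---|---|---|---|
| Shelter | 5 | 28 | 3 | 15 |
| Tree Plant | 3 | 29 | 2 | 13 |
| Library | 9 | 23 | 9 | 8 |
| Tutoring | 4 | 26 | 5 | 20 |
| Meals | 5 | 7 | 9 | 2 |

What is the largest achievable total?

Treat each block as its own option and order by rate: Tree Plant/T1 29 > Shelter/T1 28 > Tutoring/T1 26 > Library/T1 23 > Tutoring/T2 20 > Shelter/T2 15 > Tree Plant/T2 13 > Library/T2 8 > Meals/T1 7 > Meals/T2 2.
Tree Plant T1 at 29: fill all 3 — 16 left.
Fill Shelter T1 block (5 at 28) — 11 left.
Fill Tutoring T1 block (4 at 26) — 7 left.
Library/T1: +7 of 9 at 23; pool empty.
Total = 29×3 + 28×5 + 26×4 + 23×7 = 492.

492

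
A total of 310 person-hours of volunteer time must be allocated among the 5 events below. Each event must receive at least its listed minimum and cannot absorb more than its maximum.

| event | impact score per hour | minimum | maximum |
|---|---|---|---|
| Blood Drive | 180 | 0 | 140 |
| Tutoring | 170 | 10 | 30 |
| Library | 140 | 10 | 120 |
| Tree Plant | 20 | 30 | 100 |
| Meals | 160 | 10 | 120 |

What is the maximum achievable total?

48300

Meeting every minimum uses 0+10+10+30+10 = 60 person-hours, leaving 250.
Rank by impact score per hour: Blood Drive 180 > Tutoring 170 > Meals 160 > Library 140 > Tree Plant 20.
Give Blood Drive 140 more to hit its cap of 140 ; 110 left.
Tutoring: +20 to 30 (cap) ; 90 left.
Meals: +90 (room for 110) → 100. Pool exhausted.
Total = 180×140 + 170×30 + 140×10 + 20×30 + 160×100 = 48300.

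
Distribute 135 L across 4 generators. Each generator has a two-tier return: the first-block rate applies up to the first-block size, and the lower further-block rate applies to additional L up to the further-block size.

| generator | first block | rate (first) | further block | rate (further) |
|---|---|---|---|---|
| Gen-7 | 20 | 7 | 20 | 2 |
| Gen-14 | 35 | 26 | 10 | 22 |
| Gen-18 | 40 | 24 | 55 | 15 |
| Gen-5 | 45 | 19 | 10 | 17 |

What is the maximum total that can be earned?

3030

Rank every tier by rate: Gen-14/T1 26 > Gen-18/T1 24 > Gen-14/T2 22 > Gen-5/T1 19 > Gen-5/T2 17 > Gen-18/T2 15 > Gen-7/T1 7 > Gen-7/T2 2.
Gen-14 T1 at 26: fill all 35 → 100 left.
Gen-18/T1 (24): +40 → 60 left.
Gen-14/T2 (22): +10 → 50 left.
Gen-5 T1 at 19: fill all 45 → 5 left.
Gen-5/T2: +5 of 10 at 17; pool empty.
Total = 26×35 + 24×40 + 22×10 + 19×45 + 17×5 = 3030.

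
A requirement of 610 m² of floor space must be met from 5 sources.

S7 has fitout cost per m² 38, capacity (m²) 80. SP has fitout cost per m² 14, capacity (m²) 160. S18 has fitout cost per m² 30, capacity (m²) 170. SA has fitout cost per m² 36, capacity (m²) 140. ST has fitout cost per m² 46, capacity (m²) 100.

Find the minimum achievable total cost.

18180

Cheapest first:
Take 160 from SP at 14 → need 450 more.
S18 (30): use full 170 → 280 m² to go.
Take 140 from SA at 36 → need 140 more.
Take 80 from S7 at 38 → need 60 more.
ST (46): take the remaining 60 → done.
Cost = 160×14 + 170×30 + 140×36 + 80×38 + 60×46 = 18180.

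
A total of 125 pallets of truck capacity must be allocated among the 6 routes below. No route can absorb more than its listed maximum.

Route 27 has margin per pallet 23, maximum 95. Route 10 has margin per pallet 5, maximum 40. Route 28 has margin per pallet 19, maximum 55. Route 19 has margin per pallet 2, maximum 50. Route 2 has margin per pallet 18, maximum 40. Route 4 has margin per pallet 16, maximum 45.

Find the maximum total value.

Rank by margin per pallet: Route 27 23 > Route 28 19 > Route 2 18 > Route 4 16 > Route 10 5 > Route 19 2.
Route 27: +95 to 95 (cap) — 30 left.
Route 28: +30 (room for 55) → 30. Pool exhausted.
Total = 23×95 + 19×30 = 2755.

2755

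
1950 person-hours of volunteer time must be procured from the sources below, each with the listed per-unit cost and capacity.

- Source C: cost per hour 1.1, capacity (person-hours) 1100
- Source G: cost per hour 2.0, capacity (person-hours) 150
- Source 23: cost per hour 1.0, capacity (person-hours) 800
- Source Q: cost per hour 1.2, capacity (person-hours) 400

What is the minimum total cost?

Use sources in increasing cost order.
Take 800 from Source 23 at 1.0 → need 1150 more.
Take 1100 from Source C at 1.1 → need 50 more.
Source Q (1.2): take the remaining 50 → done.
Source G: unused.
Cost = 800×1.0 + 1100×1.1 + 50×1.2 = 2070.

2070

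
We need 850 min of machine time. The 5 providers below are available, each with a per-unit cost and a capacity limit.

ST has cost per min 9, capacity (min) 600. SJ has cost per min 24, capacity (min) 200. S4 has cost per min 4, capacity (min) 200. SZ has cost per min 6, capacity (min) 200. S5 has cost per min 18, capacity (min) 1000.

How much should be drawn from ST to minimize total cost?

Fill from the cheapest provider first.
S4 at 4: take all 200 min → 650 still needed.
Take 200 from SZ at 6 → need 450 more.
ST at 9: take 450 of its 600 → requirement met.
S5, SJ: unused.

450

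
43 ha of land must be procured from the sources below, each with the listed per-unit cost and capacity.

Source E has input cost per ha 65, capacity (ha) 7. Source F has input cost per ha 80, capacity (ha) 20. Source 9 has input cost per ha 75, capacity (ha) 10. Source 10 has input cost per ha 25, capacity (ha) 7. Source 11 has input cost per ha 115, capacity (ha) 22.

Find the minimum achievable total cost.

Fill from the cheapest source first.
Source 10 at 25: take all 7 ha → 36 still needed.
Take 7 from Source E at 65 → need 29 more.
Source 9 at 75: take all 10 ha → 19 still needed.
Source F at 80: take 19 of its 20 → requirement met.
Source 11: unused.
Cost = 7×25 + 7×65 + 10×75 + 19×80 = 2900.

2900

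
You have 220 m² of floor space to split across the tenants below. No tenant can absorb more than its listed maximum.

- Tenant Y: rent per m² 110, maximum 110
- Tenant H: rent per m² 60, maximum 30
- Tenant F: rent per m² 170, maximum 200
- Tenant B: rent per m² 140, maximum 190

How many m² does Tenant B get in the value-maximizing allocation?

20

Order the tenants by rent per m²: Tenant F 170 > Tenant B 140 > Tenant Y 110 > Tenant H 60.
Tenant F takes 200 to reach its cap of 200 — 20 left.
Only 20 left; Tenant B takes them to reach 20.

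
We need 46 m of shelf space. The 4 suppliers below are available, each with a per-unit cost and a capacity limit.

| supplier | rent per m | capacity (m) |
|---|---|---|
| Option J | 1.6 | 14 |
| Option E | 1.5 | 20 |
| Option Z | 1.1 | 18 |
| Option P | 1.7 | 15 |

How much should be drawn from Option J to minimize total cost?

8

Use suppliers in increasing cost order.
Take 18 from Option Z at 1.1 → need 28 more.
Option E (1.5): use full 20 → 8 m to go.
Option J at 1.6: take 8 of its 14 → requirement met.
Option P: unused.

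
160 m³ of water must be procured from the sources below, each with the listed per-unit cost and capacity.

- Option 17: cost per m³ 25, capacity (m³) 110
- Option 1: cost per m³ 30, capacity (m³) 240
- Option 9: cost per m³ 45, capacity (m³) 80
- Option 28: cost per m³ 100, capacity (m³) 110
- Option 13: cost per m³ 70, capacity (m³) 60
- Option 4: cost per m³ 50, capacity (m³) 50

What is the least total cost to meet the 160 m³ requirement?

Use sources in increasing cost order.
Take 110 from Option 17 at 25 ; need 50 more.
Option 1 (30): take the remaining 50 ; done.
Option 9, Option 4, Option 13, Option 28: unused.
Cost = 110×25 + 50×30 = 4250.

4250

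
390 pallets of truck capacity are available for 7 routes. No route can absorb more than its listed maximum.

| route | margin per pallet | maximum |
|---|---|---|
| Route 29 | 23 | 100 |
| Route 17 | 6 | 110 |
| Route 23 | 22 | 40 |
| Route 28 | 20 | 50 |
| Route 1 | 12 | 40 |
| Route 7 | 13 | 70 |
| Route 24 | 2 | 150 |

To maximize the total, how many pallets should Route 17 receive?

Highest margin per pallet first: Route 29 23 > Route 23 22 > Route 28 20 > Route 7 13 > Route 1 12 > Route 17 6 > Route 24 2.
Route 29: +100 to 100 (cap) ; 290 left.
Route 23: +40 to 40 (cap) ; 250 left.
Route 28: +50 to 50 (cap) ; 200 left.
Route 7 takes 70 to reach its cap of 70 ; 130 left.
Route 1: +40 to 40 (cap) ; 90 left.
Route 17: +90 (room for 110) → 90. Pool exhausted.

90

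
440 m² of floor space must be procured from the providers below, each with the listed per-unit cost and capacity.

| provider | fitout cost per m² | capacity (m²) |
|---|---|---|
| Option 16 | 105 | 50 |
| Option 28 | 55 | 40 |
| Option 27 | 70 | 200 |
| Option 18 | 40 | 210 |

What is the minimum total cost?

Fill from the cheapest provider first.
Option 18 (40): use full 210 ; 230 m² to go.
Take 40 from Option 28 at 55 ; need 190 more.
Option 27 at 70: take 190 of its 200 ; requirement met.
Option 16: unused.
Cost = 210×40 + 40×55 + 190×70 = 23900.

23900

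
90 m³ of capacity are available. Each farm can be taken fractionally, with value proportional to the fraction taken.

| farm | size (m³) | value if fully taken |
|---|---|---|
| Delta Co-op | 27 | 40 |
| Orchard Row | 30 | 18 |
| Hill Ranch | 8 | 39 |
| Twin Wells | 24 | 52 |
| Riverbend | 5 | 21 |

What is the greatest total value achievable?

Sort by value density: Hill Ranch 39/8≈4.88, Riverbend 21/5≈4.2, Twin Wells 52/24≈2.17, Delta Co-op 40/27≈1.48, Orchard Row 18/30≈0.6.
Hill Ranch: take in full, 8 m³ for value 39 — 82 left.
Riverbend: take in full, 5 m³ for value 21 — 77 left.
All 24 m³ of Twin Wells fit (value 52) — 53 remain.
Take all of Delta Co-op (27 m³, value 40) — 26 m³ left.
Only 26 m³ remain; take 26/30 of Orchard Row for value 18×26/30 = 15.6.
Total value = 167.6.

167.6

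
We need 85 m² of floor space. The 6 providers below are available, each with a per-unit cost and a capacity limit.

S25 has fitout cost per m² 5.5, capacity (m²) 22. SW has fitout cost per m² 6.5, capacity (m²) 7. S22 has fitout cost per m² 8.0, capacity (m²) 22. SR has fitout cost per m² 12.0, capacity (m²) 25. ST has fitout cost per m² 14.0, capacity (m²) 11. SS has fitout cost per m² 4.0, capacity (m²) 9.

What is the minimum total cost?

678.5

Fill from the cheapest provider first.
Take 9 from SS at 4.0 ; need 76 more.
Take 22 from S25 at 5.5 ; need 54 more.
Take 7 from SW at 6.5 ; need 47 more.
S22 at 8.0: take all 22 m² ; 25 still needed.
SR (12.0): use full 25 ; 0 m² to go.
ST: unused.
Cost = 9×4.0 + 22×5.5 + 7×6.5 + 22×8.0 + 25×12.0 = 678.5.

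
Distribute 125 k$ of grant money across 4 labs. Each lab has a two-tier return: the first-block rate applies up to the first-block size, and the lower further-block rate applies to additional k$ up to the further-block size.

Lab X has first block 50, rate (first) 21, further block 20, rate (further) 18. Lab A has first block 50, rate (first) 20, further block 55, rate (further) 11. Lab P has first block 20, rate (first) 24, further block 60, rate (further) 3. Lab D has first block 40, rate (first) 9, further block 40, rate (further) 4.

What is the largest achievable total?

2620

Treat each block as its own option and order by rate: Lab P/first 24 > Lab X/first 21 > Lab A/first 20 > Lab X/second 18 > Lab A/second 11 > Lab D/first 9 > Lab D/second 4 > Lab P/second 3.
Lab P/first (24): +20 → 105 left.
Lab X first at 21: fill all 50 → 55 left.
Lab A first at 20: fill all 50 → 5 left.
5 remain; put them into Lab X second at 18.
Total = 24×20 + 21×50 + 20×50 + 18×5 = 2620.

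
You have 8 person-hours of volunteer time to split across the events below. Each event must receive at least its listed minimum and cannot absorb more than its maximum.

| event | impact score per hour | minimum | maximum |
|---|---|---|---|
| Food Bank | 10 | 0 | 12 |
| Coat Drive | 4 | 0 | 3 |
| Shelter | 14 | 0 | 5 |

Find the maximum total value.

100

Meeting every minimum uses 0+0+0 = 0 person-hours, leaving 8.
Highest impact score per hour first: Shelter 14 > Food Bank 10 > Coat Drive 4.
Shelter: +5 to 5 (cap) ; 3 left.
Food Bank has room for 12 more but only 3 remain, so it gets 3.
Total = 10×3 + 14×5 = 100.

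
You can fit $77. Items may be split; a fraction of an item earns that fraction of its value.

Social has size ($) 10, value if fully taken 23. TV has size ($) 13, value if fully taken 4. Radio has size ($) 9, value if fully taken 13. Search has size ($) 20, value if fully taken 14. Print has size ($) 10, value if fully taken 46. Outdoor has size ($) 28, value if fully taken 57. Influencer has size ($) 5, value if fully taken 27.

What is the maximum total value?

176.5

Rank by value-to-size ratio: Influencer 27/5≈5.4, Print 46/10≈4.6, Social 23/10≈2.3, Outdoor 57/28≈2.04, Radio 13/9≈1.44, Search 14/20≈0.7, TV 4/13≈0.308.
All 5 $ of Influencer fit (value 27) ; 72 remain.
Print: take in full, 10 $ for value 46 ; 62 left.
Take all of Social (10 $, value 23) ; 52 $ left.
Outdoor: take in full, 28 $ for value 57 ; 24 left.
Radio: take in full, 9 $ for value 13 ; 15 left.
15 $ left: a 15/20 share of Search gives 14×15/20 = 10.5.
Total value = 176.5.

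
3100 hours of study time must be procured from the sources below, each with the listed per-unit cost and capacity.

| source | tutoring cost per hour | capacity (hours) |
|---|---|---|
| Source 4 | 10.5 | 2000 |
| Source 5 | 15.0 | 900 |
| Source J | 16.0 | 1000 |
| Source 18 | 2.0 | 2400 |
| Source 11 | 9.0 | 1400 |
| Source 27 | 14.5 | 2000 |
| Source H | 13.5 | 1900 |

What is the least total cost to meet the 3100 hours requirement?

11100

Use sources in increasing cost order.
Source 18 (2.0): use full 2400 — 700 hours to go.
Take 700 from Source 11 at 9.0 to finish.
Source 4, Source H, Source 27, Source 5, Source J: unused.
Cost = 2400×2.0 + 700×9.0 = 11100.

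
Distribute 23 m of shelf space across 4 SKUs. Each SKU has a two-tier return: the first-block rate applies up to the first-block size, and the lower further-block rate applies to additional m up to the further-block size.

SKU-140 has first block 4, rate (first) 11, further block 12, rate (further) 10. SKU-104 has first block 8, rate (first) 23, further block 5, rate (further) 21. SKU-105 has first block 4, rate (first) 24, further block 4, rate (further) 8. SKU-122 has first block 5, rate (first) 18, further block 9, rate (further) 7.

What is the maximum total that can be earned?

Rank every tier by rate: SKU-105/T1 24 > SKU-104/T1 23 > SKU-104/T2 21 > SKU-122/T1 18 > SKU-140/T1 11 > SKU-140/T2 10 > SKU-105/T2 8 > SKU-122/T2 7.
SKU-105 T1 at 24: fill all 4 → 19 left.
SKU-104 T1 at 23: fill all 8 → 11 left.
SKU-104/T2 (21): +5 → 6 left.
SKU-122 T1 at 18: fill all 5 → 1 left.
SKU-140 T1 at 11: only 1 left, fill 1.
Total = 24×4 + 23×8 + 21×5 + 18×5 + 11×1 = 486.

486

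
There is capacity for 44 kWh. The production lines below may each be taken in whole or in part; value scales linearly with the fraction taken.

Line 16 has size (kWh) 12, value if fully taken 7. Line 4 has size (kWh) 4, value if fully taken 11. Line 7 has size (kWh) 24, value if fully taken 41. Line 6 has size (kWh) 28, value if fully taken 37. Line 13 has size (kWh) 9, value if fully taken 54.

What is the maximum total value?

Rank by value-to-size ratio: Line 13 54/9≈6, Line 4 11/4≈2.75, Line 7 41/24≈1.71, Line 6 37/28≈1.32, Line 16 7/12≈0.583.
Line 13: take in full, 9 kWh for value 54 ; 35 left.
Line 4: take in full, 4 kWh for value 11 ; 31 left.
All 24 kWh of Line 7 fit (value 41) ; 7 remain.
Fill the last 7 kWh with part of Line 6: 7/28 of it earns 9.25.
Total value = 115.25.

115.25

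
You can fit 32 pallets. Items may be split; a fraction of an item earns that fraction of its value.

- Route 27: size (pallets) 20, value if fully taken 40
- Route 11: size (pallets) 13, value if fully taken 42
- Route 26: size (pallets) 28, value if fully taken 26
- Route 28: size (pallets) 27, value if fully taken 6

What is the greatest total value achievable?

80

Rank by value-to-size ratio: Route 11 42/13≈3.23, Route 27 40/20≈2, Route 26 26/28≈0.929, Route 28 6/27≈0.222.
Take all of Route 11 (13 pallets, value 42) — 19 pallets left.
19 pallets left: a 19/20 share of Route 27 gives 40×19/20 = 38.
Total value = 80.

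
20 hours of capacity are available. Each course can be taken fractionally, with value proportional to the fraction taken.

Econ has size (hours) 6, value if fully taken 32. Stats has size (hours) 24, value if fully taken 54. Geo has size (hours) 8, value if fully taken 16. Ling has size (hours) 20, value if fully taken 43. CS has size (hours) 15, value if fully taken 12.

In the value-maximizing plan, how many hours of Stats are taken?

Best value per unit of size first: Econ 32/6≈5.33, Stats 54/24≈2.25, Ling 43/20≈2.15, Geo 16/8≈2, CS 12/15≈0.8.
Econ: take in full, 6 hours for value 32 — 14 left.
14 hours left: a 14/24 share of Stats gives 54×14/24 = 31.5.

14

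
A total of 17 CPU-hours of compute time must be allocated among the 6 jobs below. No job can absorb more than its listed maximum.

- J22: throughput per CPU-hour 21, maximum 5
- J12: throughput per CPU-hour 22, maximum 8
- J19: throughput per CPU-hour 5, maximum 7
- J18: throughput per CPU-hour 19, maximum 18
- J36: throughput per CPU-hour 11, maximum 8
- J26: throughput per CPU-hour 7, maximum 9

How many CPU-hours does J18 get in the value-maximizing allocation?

Rank by throughput per CPU-hour: J12 22 > J22 21 > J18 19 > J36 11 > J26 7 > J19 5.
J12: +8 to 8 (cap) ; 9 left.
Give J22 5 to hit its cap of 5 ; 4 left.
J18: +4 (room for 18) → 4. Pool exhausted.

4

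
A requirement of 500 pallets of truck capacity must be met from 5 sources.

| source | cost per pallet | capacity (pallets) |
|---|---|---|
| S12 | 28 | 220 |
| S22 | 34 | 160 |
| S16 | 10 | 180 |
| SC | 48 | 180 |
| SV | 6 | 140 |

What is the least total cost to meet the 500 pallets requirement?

7680

Cheapest first:
SV (6): use full 140 → 360 pallets to go.
S16 (10): use full 180 → 180 pallets to go.
S12 at 28: take 180 of its 220 → requirement met.
S22, SC: unused.
Cost = 140×6 + 180×10 + 180×28 = 7680.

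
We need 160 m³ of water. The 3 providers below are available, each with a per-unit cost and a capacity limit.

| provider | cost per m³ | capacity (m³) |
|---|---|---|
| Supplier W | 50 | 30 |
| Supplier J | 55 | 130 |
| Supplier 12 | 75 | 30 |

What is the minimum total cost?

8650

Fill from the cheapest provider first.
Supplier W at 50: take all 30 m³ — 130 still needed.
Supplier J at 55: take all 130 m³ — 0 still needed.
Supplier 12: unused.
Cost = 30×50 + 130×55 = 8650.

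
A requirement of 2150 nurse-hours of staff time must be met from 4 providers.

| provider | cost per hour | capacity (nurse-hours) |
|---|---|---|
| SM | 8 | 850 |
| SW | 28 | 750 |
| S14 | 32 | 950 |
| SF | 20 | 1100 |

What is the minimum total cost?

Cheapest first:
SM at 8: take all 850 nurse-hours → 1300 still needed.
SF at 20: take all 1100 nurse-hours → 200 still needed.
SW (28): take the remaining 200 → done.
S14: unused.
Cost = 850×8 + 1100×20 + 200×28 = 34400.

34400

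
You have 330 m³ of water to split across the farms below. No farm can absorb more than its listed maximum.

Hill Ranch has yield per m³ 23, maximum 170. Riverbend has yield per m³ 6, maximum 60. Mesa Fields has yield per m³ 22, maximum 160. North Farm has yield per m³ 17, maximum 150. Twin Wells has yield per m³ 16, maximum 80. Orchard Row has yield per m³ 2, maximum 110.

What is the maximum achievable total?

Rank by yield per m³: Hill Ranch 23 > Mesa Fields 22 > North Farm 17 > Twin Wells 16 > Riverbend 6 > Orchard Row 2.
Hill Ranch: +170 to 170 (cap) ; 160 left.
Mesa Fields: +160 to 160 (cap) ; 0 left.
Total = 23×170 + 22×160 = 7430.

7430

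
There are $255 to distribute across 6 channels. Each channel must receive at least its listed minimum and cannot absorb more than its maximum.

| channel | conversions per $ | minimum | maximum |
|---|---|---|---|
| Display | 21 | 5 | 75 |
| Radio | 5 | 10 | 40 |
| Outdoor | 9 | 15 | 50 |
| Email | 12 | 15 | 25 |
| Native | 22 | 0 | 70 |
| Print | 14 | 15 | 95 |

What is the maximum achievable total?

4460

Meeting every minimum uses 5+10+15+15+0+15 = 60 $, leaving 195.
Order the channels by conversions per $: Native 22 > Display 21 > Print 14 > Email 12 > Outdoor 9 > Radio 5.
Native: +70 to 70 (cap) — 125 left.
Display takes 70 more to reach its cap of 75 — 55 left.
Print: +55 (room for 80) → 70. Pool exhausted.
Total = 21×75 + 5×10 + 9×15 + 12×15 + 22×70 + 14×70 = 4460.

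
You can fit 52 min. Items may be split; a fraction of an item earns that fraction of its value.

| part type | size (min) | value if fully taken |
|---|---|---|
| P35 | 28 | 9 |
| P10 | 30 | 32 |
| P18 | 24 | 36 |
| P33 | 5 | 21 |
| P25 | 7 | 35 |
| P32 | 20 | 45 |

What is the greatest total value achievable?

131

Rank by value-to-size ratio: P25 35/7≈5, P33 21/5≈4.2, P32 45/20≈2.25, P18 36/24≈1.5, P10 32/30≈1.07, P35 9/28≈0.321.
All 7 min of P25 fit (value 35) — 45 remain.
All 5 min of P33 fit (value 21) — 40 remain.
P32: take in full, 20 min for value 45 — 20 left.
Only 20 min remain; take 20/24 of P18 for value 36×20/24 = 30.
Total value = 131.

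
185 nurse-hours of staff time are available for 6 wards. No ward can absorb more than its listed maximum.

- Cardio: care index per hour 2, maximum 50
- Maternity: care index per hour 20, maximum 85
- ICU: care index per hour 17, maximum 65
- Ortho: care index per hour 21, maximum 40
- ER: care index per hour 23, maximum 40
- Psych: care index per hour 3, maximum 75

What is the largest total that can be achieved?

3800

Order the wards by care index per hour: ER 23 > Ortho 21 > Maternity 20 > ICU 17 > Psych 3 > Cardio 2.
ER: +40 to 40 (cap) ; 145 left.
Ortho: +40 to 40 (cap) ; 105 left.
Maternity: +85 to 85 (cap) ; 20 left.
ICU has room for 65 but only 20 remain, so it gets 20.
Total = 20×85 + 17×20 + 21×40 + 23×40 = 3800.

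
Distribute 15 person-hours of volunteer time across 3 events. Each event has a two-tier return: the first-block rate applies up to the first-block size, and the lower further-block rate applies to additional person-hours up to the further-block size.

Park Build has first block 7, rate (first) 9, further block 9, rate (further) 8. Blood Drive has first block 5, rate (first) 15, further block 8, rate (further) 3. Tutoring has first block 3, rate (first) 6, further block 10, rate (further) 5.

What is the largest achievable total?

162

Order all 6 blocks by rate: Blood Drive/tier1 15 > Park Build/tier1 9 > Park Build/tier2 8 > Tutoring/tier1 6 > Tutoring/tier2 5 > Blood Drive/tier2 3.
Blood Drive tier1 at 15: fill all 5 ; 10 left.
Park Build tier1 at 9: fill all 7 ; 3 left.
Park Build/tier2: +3 of 9 at 8; pool empty.
Total = 15×5 + 9×7 + 8×3 = 162.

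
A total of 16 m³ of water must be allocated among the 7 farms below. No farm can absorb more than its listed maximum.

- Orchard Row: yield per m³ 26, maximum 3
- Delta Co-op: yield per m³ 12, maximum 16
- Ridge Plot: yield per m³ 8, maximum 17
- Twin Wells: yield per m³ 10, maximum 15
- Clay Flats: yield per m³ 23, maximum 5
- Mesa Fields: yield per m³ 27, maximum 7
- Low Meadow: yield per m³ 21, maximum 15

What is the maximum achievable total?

Highest yield per m³ first: Mesa Fields 27 > Orchard Row 26 > Clay Flats 23 > Low Meadow 21 > Delta Co-op 12 > Twin Wells 10 > Ridge Plot 8.
Give Mesa Fields 7 to hit its cap of 7 ; 9 left.
Orchard Row takes 3 to reach its cap of 3 ; 6 left.
Give Clay Flats 5 to hit its cap of 5 ; 1 left.
Low Meadow has room for 15 but only 1 remain, so it gets 1.
Total = 26×3 + 23×5 + 27×7 + 21×1 = 403.

403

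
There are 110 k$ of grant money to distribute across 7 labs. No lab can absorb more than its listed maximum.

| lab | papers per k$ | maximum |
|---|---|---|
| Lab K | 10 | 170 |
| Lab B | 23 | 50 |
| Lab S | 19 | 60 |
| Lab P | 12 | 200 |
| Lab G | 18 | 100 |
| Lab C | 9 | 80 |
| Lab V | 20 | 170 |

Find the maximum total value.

2350

Order the labs by papers per k$: Lab B 23 > Lab V 20 > Lab S 19 > Lab G 18 > Lab P 12 > Lab K 10 > Lab C 9.
Lab B: +50 to 50 (cap) ; 60 left.
Only 60 left; Lab V takes them to reach 60.
Total = 23×50 + 20×60 = 2350.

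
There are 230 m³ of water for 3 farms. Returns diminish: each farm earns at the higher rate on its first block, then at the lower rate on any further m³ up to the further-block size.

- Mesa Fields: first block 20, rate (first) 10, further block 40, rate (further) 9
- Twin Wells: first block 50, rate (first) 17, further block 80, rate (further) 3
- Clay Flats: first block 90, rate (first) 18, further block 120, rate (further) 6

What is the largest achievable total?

Treat each block as its own option and order by rate: Clay Flats/T1 18 > Twin Wells/T1 17 > Mesa Fields/T1 10 > Mesa Fields/T2 9 > Clay Flats/T2 6 > Twin Wells/T2 3.
Clay Flats/T1 (18): +90 — 140 left.
Twin Wells/T1 (17): +50 — 90 left.
Mesa Fields T1 at 10: fill all 20 — 70 left.
Mesa Fields/T2 (9): +40 — 30 left.
Clay Flats/T2: +30 of 120 at 6; pool empty.
Total = 18×90 + 17×50 + 10×20 + 9×40 + 6×30 = 3210.

3210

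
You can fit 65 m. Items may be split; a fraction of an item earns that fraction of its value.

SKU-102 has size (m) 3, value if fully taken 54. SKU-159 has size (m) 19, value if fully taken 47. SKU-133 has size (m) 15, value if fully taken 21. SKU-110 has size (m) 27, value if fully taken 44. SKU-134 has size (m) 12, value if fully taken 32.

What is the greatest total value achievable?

Rank by value-to-size ratio: SKU-102 54/3≈18, SKU-134 32/12≈2.67, SKU-159 47/19≈2.47, SKU-110 44/27≈1.63, SKU-133 21/15≈1.4.
All 3 m of SKU-102 fit (value 54) ; 62 remain.
Take all of SKU-134 (12 m, value 32) ; 50 m left.
SKU-159: take in full, 19 m for value 47 ; 31 left.
All 27 m of SKU-110 fit (value 44) ; 4 remain.
4 m left: a 4/15 share of SKU-133 gives 21×4/15 = 5.6.
Total value = 182.6.

182.6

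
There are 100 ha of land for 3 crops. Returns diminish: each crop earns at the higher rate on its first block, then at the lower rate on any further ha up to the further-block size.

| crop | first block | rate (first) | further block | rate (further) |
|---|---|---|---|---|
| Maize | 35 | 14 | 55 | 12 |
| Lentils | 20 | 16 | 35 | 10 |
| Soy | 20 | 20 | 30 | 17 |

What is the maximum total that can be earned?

Order all 6 blocks by rate: Soy/first 20 > Soy/second 17 > Lentils/first 16 > Maize/first 14 > Maize/second 12 > Lentils/second 10.
Fill Soy first block (20 at 20) → 80 left.
Soy/second (17): +30 → 50 left.
Fill Lentils first block (20 at 16) → 30 left.
30 remain; put them into Maize first at 14.
Total = 20×20 + 17×30 + 16×20 + 14×30 = 1650.

1650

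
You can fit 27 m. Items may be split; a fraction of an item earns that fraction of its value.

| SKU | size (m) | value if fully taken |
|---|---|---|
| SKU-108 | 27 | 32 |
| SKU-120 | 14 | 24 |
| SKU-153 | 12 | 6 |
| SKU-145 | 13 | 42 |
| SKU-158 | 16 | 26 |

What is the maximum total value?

66

Sort by value density: SKU-145 42/13≈3.23, SKU-120 24/14≈1.71, SKU-158 26/16≈1.62, SKU-108 32/27≈1.19, SKU-153 6/12≈0.5.
SKU-145: take in full, 13 m for value 42 — 14 left.
Take all of SKU-120 (14 m, value 24) — 0 m left.
Total value = 66.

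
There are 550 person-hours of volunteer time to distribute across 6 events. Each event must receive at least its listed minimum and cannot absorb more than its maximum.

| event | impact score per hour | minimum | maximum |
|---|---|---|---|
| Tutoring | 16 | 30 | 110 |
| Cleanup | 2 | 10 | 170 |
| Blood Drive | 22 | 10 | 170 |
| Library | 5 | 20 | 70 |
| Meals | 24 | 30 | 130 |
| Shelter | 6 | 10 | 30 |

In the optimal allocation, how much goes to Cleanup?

Meeting every minimum uses 30+10+10+20+30+10 = 110 person-hours, leaving 440.
Order the events by impact score per hour: Meals 24 > Blood Drive 22 > Tutoring 16 > Shelter 6 > Library 5 > Cleanup 2.
Meals takes 100 more to reach its cap of 130 → 340 left.
Blood Drive takes 160 more to reach its cap of 170 → 180 left.
Give Tutoring 80 more to hit its cap of 110 → 100 left.
Shelter takes 20 more to reach its cap of 30 → 80 left.
Give Library 50 more to hit its cap of 70 → 30 left.
Only 30 left; Cleanup takes them to reach 40.

40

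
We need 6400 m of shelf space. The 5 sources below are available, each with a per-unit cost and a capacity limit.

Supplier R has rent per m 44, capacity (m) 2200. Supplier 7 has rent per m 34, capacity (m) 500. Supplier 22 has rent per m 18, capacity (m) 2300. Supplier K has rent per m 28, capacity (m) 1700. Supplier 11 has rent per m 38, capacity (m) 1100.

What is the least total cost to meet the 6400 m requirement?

Cheapest first:
Supplier 22 (18): use full 2300 → 4100 m to go.
Supplier K at 28: take all 1700 m → 2400 still needed.
Take 500 from Supplier 7 at 34 → need 1900 more.
Supplier 11 (38): use full 1100 → 800 m to go.
Supplier R at 44: take 800 of its 2200 → requirement met.
Cost = 2300×18 + 1700×28 + 500×34 + 1100×38 + 800×44 = 183000.

183000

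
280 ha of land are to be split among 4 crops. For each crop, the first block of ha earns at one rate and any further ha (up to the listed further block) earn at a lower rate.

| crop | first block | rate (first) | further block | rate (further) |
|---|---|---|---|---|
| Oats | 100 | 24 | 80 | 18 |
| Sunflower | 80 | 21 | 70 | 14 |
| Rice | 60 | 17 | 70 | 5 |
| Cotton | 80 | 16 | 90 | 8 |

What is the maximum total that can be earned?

5860

Rank every tier by rate: Oats/T1 24 > Sunflower/T1 21 > Oats/T2 18 > Rice/T1 17 > Cotton/T1 16 > Sunflower/T2 14 > Cotton/T2 8 > Rice/T2 5.
Oats/T1 (24): +100 ; 180 left.
Fill Sunflower T1 block (80 at 21) ; 100 left.
Fill Oats T2 block (80 at 18) ; 20 left.
Rice T1 at 17: only 20 left, fill 20.
Total = 24×100 + 21×80 + 18×80 + 17×20 = 5860.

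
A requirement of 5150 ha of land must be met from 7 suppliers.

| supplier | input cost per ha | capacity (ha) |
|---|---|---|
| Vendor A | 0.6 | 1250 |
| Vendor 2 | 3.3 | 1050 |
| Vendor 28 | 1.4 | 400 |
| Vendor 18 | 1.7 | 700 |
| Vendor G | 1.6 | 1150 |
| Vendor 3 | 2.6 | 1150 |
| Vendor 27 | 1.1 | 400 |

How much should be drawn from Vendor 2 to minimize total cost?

Cheapest first:
Vendor A at 0.6: take all 1250 ha — 3900 still needed.
Take 400 from Vendor 27 at 1.1 — need 3500 more.
Vendor 28 at 1.4: take all 400 ha — 3100 still needed.
Vendor G at 1.6: take all 1150 ha — 1950 still needed.
Take 700 from Vendor 18 at 1.7 — need 1250 more.
Vendor 3 at 2.6: take all 1150 ha — 100 still needed.
Vendor 2 at 3.3: take 100 of its 1050 — requirement met.

100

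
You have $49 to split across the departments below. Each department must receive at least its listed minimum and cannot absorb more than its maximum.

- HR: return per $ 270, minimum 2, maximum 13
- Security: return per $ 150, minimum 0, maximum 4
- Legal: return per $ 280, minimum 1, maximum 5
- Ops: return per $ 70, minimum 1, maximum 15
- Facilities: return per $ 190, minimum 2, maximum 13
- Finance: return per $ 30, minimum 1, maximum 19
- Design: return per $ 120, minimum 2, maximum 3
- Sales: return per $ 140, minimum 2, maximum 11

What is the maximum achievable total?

9720

Meeting every minimum uses 2+0+1+1+2+1+2+2 = 11 $, leaving 38.
Rank by return per $: Legal 280 > HR 270 > Facilities 190 > Security 150 > Sales 140 > Design 120 > Ops 70 > Finance 30.
Legal takes 4 more to reach its cap of 5 ; 34 left.
HR takes 11 more to reach its cap of 13 ; 23 left.
Facilities: +11 to 13 (cap) ; 12 left.
Security: +4 to 4 (cap) ; 8 left.
Only 8 left; Sales takes them to reach 10.
Total = 270×13 + 150×4 + 280×5 + 70×1 + 190×13 + 30×1 + 120×2 + 140×10 = 9720.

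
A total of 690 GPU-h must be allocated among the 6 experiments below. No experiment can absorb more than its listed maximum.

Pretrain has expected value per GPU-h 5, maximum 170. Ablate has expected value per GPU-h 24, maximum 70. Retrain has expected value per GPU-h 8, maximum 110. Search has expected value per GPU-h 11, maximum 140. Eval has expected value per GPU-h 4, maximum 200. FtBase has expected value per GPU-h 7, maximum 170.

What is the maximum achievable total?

Rank by expected value per GPU-h: Ablate 24 > Search 11 > Retrain 8 > FtBase 7 > Pretrain 5 > Eval 4.
Give Ablate 70 to hit its cap of 70 → 620 left.
Search: +140 to 140 (cap) → 480 left.
Retrain takes 110 to reach its cap of 110 → 370 left.
Give FtBase 170 to hit its cap of 170 → 200 left.
Pretrain: +170 to 170 (cap) → 30 left.
Eval: +30 (room for 200) → 30. Pool exhausted.
Total = 5×170 + 24×70 + 8×110 + 11×140 + 4×30 + 7×170 = 6260.

6260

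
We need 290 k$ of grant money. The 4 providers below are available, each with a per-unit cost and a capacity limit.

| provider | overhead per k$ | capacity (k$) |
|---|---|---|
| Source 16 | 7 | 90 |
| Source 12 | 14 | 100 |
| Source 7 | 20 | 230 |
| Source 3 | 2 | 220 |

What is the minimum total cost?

930

Use providers in increasing cost order.
Source 3 (2): use full 220 ; 70 k$ to go.
Source 16 (7): take the remaining 70 ; done.
Source 12, Source 7: unused.
Cost = 220×2 + 70×7 = 930.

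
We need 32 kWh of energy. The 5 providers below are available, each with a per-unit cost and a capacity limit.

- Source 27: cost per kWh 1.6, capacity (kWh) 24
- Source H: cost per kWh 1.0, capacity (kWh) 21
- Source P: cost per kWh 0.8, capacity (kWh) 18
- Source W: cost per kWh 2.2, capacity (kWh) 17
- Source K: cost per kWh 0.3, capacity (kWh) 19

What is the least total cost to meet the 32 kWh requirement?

16.1

Use providers in increasing cost order.
Take 19 from Source K at 0.3 → need 13 more.
Source P at 0.8: take 13 of its 18 → requirement met.
Source H, Source 27, Source W: unused.
Cost = 19×0.3 + 13×0.8 = 16.1.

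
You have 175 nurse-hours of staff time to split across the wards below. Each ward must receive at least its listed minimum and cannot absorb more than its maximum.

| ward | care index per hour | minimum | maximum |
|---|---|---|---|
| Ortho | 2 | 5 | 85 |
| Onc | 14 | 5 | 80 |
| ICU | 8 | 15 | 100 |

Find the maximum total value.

1850

Meeting every minimum uses 5+5+15 = 25 nurse-hours, leaving 150.
Highest care index per hour first: Onc 14 > ICU 8 > Ortho 2.
Give Onc 75 more to hit its cap of 80 — 75 left.
ICU has room for 85 more but only 75 remain, so it gets 90.
Total = 2×5 + 14×80 + 8×90 = 1850.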